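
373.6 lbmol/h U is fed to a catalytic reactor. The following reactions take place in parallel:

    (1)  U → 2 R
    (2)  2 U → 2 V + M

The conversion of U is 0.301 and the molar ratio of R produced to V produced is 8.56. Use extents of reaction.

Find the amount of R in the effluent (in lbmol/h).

182 lbmol/h

Conversion of U: U consumed = 0.301 × 373.6 = 112.5 lbmol/h = 1ξ₁ + 2ξ₂.
Selectivity: 2ξ₁ / (2ξ₂) = 8.56 → ξ₁ = 8.56 ξ₂.
Substitute: (1·8.56 + 2) ξ₂ = 112.5 → ξ₂ = 10.65 lbmol/h, ξ₁ = 91.16 lbmol/h.
Outlet amounts (n = n₀ + Σ ν·ξ):
  U: 373.6 − 1(91.16) − 2(10.65) = 261.1
  R: 0 + 2(91.16) = 182.3
  V: 0 + 2(10.65) = 21.3
  M: 0 + 1(10.65) = 10.65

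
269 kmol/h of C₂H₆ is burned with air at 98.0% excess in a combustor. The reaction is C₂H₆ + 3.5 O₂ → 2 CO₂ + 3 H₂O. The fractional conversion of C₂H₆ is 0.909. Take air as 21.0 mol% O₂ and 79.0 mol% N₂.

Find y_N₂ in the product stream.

Stoichiometric O₂ = 3.5 × 269 = 941.5 kmol/h; O₂ fed = 941.5 × 1.980 = 1864 kmol/h.
N₂ fed = 1864 × 79/21 = 7013 kmol/h.
Fuel reacted = 0.909 × 269 → ξ = 244.5 kmol/h.
Outlet (n = n₀ + ν ξ):
  C₂H₆: 269 − 1(244.5) = 24.48
  O₂: 1864 − 3.5(244.5) = 1008
  N₂: 7013 (inert)
  CO₂: 0 + 2(244.5) = 489
  H₂O: 0 + 3(244.5) = 733.6
Total out = 9268 kmol/h; y_N₂ = 7013 / 9268 = 0.7567.

0.757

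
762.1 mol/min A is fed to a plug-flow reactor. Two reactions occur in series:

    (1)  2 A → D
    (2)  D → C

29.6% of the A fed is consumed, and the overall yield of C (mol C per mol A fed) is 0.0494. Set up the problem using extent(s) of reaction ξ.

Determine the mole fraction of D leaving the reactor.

Conversion of A: A consumed = 2ξ₁ = 0.296 × 762.1 → ξ₁ = 112.8 mol/min.
Yield of C: 1ξ₂ / 762.1 = 0.0494 → ξ₂ = 37.65 mol/min.
Outlet amounts (n = n₀ + Σ ν·ξ):
  A: 762.1 − 2(112.8) = 536.5
  D: 0 + 1(112.8) − 1(37.65) = 75.14
  C: 0 + 1(37.65) = 37.65
Total out = 649.3 mol/min; y_D = 75.14 / 649.3 = 0.1157.

0.116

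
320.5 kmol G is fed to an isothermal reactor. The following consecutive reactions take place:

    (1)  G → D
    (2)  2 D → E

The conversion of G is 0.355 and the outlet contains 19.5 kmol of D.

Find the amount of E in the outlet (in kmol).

Conversion of G: G consumed = 1ξ₁ = 0.355 × 320.5 → ξ₁ = 113.8 kmol.
D balance: n_D = 0 + 1ξ₁ − 2ξ₂ = 19.5 → ξ₂ = (1·113.8 − 19.5)/2 = 47.14 kmol.
Outlet amounts (n = n₀ + Σ ν·ξ):
  G: 320.5 − 1(113.8) = 206.7
  D: 0 + 1(113.8) − 2(47.14) = 19.5
  E: 0 + 1(47.14) = 47.14

47.1 kmol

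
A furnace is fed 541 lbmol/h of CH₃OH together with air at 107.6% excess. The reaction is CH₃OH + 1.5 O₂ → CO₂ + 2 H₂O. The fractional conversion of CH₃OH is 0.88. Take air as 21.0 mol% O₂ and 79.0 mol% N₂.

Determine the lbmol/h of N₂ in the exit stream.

6340 lbmol/h

Stoichiometric O₂ = 1.5 × 541 = 811.5 lbmol/h; O₂ fed = 811.5 × 2.076 = 1685 lbmol/h.
N₂ fed = 1685 × 79/21 = 6338 lbmol/h.
Fuel reacted = 0.88 × 541 → ξ = 476.1 lbmol/h.
Outlet (n = n₀ + ν ξ):
  CH₃OH: 541 − 1(476.1) = 64.92
  O₂: 1685 − 1.5(476.1) = 970.6
  N₂: 6338 (inert)
  CO₂: 0 + 1(476.1) = 476.1
  H₂O: 0 + 2(476.1) = 952.2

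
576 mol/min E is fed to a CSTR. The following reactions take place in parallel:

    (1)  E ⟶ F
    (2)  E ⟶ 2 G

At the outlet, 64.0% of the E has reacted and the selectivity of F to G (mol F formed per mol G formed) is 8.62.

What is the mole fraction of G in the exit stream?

Conversion of E: E consumed = 0.64 × 576 = 368.6 mol/min = 1ξ₁ + 1ξ₂.
Selectivity: 1ξ₁ / (2ξ₂) = 8.62 → ξ₁ = 17.24 ξ₂.
Substitute: (1·17.24 + 1) ξ₂ = 368.6 → ξ₂ = 20.21 mol/min, ξ₁ = 348.4 mol/min.
Outlet amounts (n = n₀ + Σ ν·ξ):
  E: 576 − 1(348.4) − 1(20.21) = 207.4
  F: 0 + 1(348.4) = 348.4
  G: 0 + 2(20.21) = 40.42
Total out = 596.2 mol/min; y_G = 40.42 / 596.2 = 0.0678.

0.0678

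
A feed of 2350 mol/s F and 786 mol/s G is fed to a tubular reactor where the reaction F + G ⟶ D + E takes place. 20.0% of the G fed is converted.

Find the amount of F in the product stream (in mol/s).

2190 mol/s

G reacted = 0.2 × 786 = 157.2 mol/s; ν_G = −1, so ξ = 157.2/1 = 157.2 mol/s.
Outlet amounts (n = n₀ + ν ξ):
  F: 2350 − 1(157.2) = 2193
  G: 786 − 1(157.2) = 628.8
  D: 0 + 1(157.2) = 157.2
  E: 0 + 1(157.2) = 157.2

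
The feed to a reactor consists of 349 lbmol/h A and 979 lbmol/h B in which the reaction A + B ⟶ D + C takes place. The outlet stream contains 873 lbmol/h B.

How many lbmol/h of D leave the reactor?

For B: n = n₀ − 1ξ → 873 = 979 − 1ξ, giving ξ = 106 lbmol/h.
Outlet amounts (n = n₀ + ν ξ):
  A: 349 − 1(106) = 243
  B: 979 − 1(106) = 873
  D: 0 + 1(106) = 106
  C: 0 + 1(106) = 106

106 lbmol/h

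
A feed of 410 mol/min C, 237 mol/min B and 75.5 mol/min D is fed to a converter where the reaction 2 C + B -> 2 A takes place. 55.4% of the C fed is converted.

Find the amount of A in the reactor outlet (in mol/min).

C reacted = 0.554 × 410 = 227.1 mol/min; ν_C = −2, so ξ = 227.1/2 = 113.6 mol/min.
Outlet amounts (n = n₀ + ν ξ):
  C: 410 − 2(113.6) = 182.9
  B: 237 − 1(113.6) = 123.4
  A: 0 + 2(113.6) = 227.1
  D: 75.5 (inert)

227 mol/min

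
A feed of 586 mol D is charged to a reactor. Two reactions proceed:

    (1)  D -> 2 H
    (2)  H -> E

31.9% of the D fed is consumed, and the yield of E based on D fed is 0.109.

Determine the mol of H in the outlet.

Conversion of D: D consumed = 1ξ₁ = 0.319 × 586 → ξ₁ = 186.9 mol.
Yield of E: 1ξ₂ / 586 = 0.109 → ξ₂ = 63.87 mol.
Outlet amounts (n = n₀ + Σ ν·ξ):
  D: 586 − 1(186.9) = 399.1
  H: 0 + 2(186.9) − 1(63.87) = 310
  E: 0 + 1(63.87) = 63.87

310 mol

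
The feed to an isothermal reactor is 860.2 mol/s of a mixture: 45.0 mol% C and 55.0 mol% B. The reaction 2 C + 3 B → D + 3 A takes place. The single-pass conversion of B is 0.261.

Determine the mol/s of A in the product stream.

B reacted = 0.261 × 473.1 = 123.5 mol/s; ν_B = −3, so ξ = 123.5/3 = 41.16 mol/s.
Outlet amounts (n = n₀ + ν ξ):
  C: 387.1 − 2(41.16) = 304.8
  B: 473.1 − 3(41.16) = 349.6
  D: 0 + 1(41.16) = 41.16
  A: 0 + 3(41.16) = 123.5

123 mol/s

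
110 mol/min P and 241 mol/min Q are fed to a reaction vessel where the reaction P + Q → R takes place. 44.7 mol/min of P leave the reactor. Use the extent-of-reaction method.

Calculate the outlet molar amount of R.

For P: n = n₀ − 1ξ → 44.7 = 110 − 1ξ, giving ξ = 65.3 mol/min.
Outlet amounts (n = n₀ + ν ξ):
  P: 110 − 1(65.3) = 44.7
  Q: 241 − 1(65.3) = 175.7
  R: 0 + 1(65.3) = 65.3

65.3 mol/min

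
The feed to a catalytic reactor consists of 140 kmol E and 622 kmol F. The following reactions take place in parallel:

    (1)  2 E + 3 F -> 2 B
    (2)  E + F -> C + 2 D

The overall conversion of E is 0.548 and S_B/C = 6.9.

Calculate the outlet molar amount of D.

19.4 kmol

Conversion of E: E consumed = 0.548 × 140 = 76.72 kmol = 2ξ₁ + 1ξ₂.
Selectivity: 2ξ₁ / (1ξ₂) = 6.9 → ξ₁ = 3.45 ξ₂.
Substitute: (2·3.45 + 1) ξ₂ = 76.72 → ξ₂ = 9.711 kmol, ξ₁ = 33.5 kmol.
Outlet amounts (n = n₀ + Σ ν·ξ):
  E: 140 − 2(33.5) − 1(9.711) = 63.28
  F: 622 − 3(33.5) − 1(9.711) = 511.8
  B: 0 + 2(33.5) = 67.01
  C: 0 + 1(9.711) = 9.711
  D: 0 + 2(9.711) = 19.42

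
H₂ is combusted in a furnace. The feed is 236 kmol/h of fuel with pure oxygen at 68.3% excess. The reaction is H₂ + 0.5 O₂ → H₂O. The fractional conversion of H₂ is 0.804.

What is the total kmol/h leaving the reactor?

Stoichiometric O₂ = 0.5 × 236 = 118 kmol/h; O₂ fed = 118 × 1.683 = 198.6 kmol/h.
Fuel reacted = 0.804 × 236 → ξ = 189.7 kmol/h.
Outlet (n = n₀ + ν ξ):
  H₂: 236 − 1(189.7) = 46.26
  O₂: 198.6 − 0.5(189.7) = 103.7
  H₂O: 0 + 1(189.7) = 189.7
Total out = 46.26 + 103.7 + 189.7 = 339.7 kmol/h.

340 kmol/h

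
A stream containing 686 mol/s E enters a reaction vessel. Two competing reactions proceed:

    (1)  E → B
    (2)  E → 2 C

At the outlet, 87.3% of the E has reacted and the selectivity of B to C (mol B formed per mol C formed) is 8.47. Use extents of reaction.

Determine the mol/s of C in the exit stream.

66.8 mol/s

Conversion of E: E consumed = 0.873 × 686 = 598.9 mol/s = 1ξ₁ + 1ξ₂.
Selectivity: 1ξ₁ / (2ξ₂) = 8.47 → ξ₁ = 16.94 ξ₂.
Substitute: (1·16.94 + 1) ξ₂ = 598.9 → ξ₂ = 33.38 mol/s, ξ₁ = 565.5 mol/s.
Outlet amounts (n = n₀ + Σ ν·ξ):
  E: 686 − 1(565.5) − 1(33.38) = 87.12
  B: 0 + 1(565.5) = 565.5
  C: 0 + 2(33.38) = 66.76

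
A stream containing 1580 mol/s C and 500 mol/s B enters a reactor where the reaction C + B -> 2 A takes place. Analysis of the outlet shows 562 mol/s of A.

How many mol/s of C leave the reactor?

For A: n = n₀ + 2ξ → 562 = 0 + 2ξ, giving ξ = 281 mol/s.
Outlet amounts (n = n₀ + ν ξ):
  C: 1580 − 1(281) = 1299
  B: 500 − 1(281) = 219
  A: 0 + 2(281) = 562

1300 mol/s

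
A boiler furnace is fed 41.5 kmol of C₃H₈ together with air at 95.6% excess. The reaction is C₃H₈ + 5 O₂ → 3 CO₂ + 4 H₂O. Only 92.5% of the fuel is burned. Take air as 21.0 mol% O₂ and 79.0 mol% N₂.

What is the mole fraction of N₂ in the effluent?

0.759

Stoichiometric O₂ = 5 × 41.5 = 207.5 kmol; O₂ fed = 207.5 × 1.956 = 405.9 kmol.
N₂ fed = 405.9 × 79/21 = 1527 kmol.
Fuel reacted = 0.925 × 41.5 → ξ = 38.39 kmol.
Outlet (n = n₀ + ν ξ):
  C₃H₈: 41.5 − 1(38.39) = 3.112
  O₂: 405.9 − 5(38.39) = 213.9
  N₂: 1527 (inert)
  CO₂: 0 + 3(38.39) = 115.2
  H₂O: 0 + 4(38.39) = 153.6
Total out = 2013 kmol; y_N₂ = 1527 / 2013 = 0.7586.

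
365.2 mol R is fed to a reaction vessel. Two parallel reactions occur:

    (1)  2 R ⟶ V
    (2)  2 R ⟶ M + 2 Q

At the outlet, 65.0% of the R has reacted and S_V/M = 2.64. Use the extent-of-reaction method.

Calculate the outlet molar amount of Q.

Conversion of R: R consumed = 0.65 × 365.2 = 237.4 mol = 2ξ₁ + 2ξ₂.
Selectivity: 1ξ₁ / (1ξ₂) = 2.64 → ξ₁ = 2.64 ξ₂.
Substitute: (2·2.64 + 2) ξ₂ = 237.4 → ξ₂ = 32.61 mol, ξ₁ = 86.08 mol.
Outlet amounts (n = n₀ + Σ ν·ξ):
  R: 365.2 − 2(86.08) − 2(32.61) = 127.8
  V: 0 + 1(86.08) = 86.08
  M: 0 + 1(32.61) = 32.61
  Q: 0 + 2(32.61) = 65.21

65.2 mol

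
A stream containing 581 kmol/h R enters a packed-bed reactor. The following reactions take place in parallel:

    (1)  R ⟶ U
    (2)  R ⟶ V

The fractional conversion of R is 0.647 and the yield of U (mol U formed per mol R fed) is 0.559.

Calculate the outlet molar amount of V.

Yield of U: 1ξ₁ / 581 = 0.559 → ξ₁ = 324.8 kmol/h.
Conversion of R: 1ξ₁ + 1ξ₂ = 0.647 × 581 = 375.9 → ξ₂ = 51.13 kmol/h.
Outlet amounts (n = n₀ + Σ ν·ξ):
  R: 581 − 1(324.8) − 1(51.13) = 205.1
  U: 0 + 1(324.8) = 324.8
  V: 0 + 1(51.13) = 51.13

51.1 kmol/h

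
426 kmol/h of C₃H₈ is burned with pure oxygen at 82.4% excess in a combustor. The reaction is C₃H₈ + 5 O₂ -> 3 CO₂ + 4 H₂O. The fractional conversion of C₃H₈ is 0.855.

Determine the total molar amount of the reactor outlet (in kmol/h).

4680 kmol/h

Stoichiometric O₂ = 5 × 426 = 2130 kmol/h; O₂ fed = 2130 × 1.824 = 3885 kmol/h.
Fuel reacted = 0.855 × 426 → ξ = 364.2 kmol/h.
Outlet (n = n₀ + ν ξ):
  C₃H₈: 426 − 1(364.2) = 61.77
  O₂: 3885 − 5(364.2) = 2064
  CO₂: 0 + 3(364.2) = 1093
  H₂O: 0 + 4(364.2) = 1457
Total out = 61.77 + 2064 + 1093 + 1457 = 4675 kmol/h.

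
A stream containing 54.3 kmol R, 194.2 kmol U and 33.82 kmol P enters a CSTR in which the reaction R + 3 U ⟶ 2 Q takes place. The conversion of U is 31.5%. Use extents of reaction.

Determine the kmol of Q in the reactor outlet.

U reacted = 0.315 × 194.2 = 61.17 kmol; ν_U = −3, so ξ = 61.17/3 = 20.39 kmol.
Outlet amounts (n = n₀ + ν ξ):
  R: 54.3 − 1(20.39) = 33.91
  U: 194.2 − 3(20.39) = 133
  Q: 0 + 2(20.39) = 40.78
  P: 33.82 (inert)

40.8 kmol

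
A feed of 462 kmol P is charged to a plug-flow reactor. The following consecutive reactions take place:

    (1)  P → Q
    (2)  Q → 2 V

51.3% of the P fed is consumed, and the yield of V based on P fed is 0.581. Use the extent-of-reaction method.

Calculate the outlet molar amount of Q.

103 kmol

Conversion of P: P consumed = 1ξ₁ = 0.513 × 462 → ξ₁ = 237 kmol.
Yield of V: 2ξ₂ / 462 = 0.581 → ξ₂ = 134.2 kmol.
Outlet amounts (n = n₀ + Σ ν·ξ):
  P: 462 − 1(237) = 225
  Q: 0 + 1(237) − 1(134.2) = 102.8
  V: 0 + 2(134.2) = 268.4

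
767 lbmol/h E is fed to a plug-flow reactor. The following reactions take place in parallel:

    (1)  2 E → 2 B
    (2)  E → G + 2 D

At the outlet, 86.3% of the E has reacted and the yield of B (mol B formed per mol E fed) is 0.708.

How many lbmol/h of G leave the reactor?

119 lbmol/h

Yield of B: 2ξ₁ / 767 = 0.708 → ξ₁ = 271.5 lbmol/h.
Conversion of E: 2ξ₁ + 1ξ₂ = 0.863 × 767 = 661.9 → ξ₂ = 118.9 lbmol/h.
Outlet amounts (n = n₀ + Σ ν·ξ):
  E: 767 − 2(271.5) − 1(118.9) = 105.1
  B: 0 + 2(271.5) = 543
  G: 0 + 1(118.9) = 118.9
  D: 0 + 2(118.9) = 237.8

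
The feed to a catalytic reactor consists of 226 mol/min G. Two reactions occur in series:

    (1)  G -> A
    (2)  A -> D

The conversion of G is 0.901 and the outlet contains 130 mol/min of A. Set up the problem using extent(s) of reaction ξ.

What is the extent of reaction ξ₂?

ξ₂ = 73.6 mol/min

Conversion of G: G consumed = 1ξ₁ = 0.901 × 226 → ξ₁ = 203.6 mol/min.
A balance: n_A = 0 + 1ξ₁ − 1ξ₂ = 130 → ξ₂ = (1·203.6 − 130)/1 = 73.63 mol/min.
Outlet amounts (n = n₀ + Σ ν·ξ):
  G: 226 − 1(203.6) = 22.37
  A: 0 + 1(203.6) − 1(73.63) = 130
  D: 0 + 1(73.63) = 73.63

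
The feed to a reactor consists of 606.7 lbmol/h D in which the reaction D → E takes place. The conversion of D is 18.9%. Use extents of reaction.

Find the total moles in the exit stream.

607 lbmol/h

D reacted = 0.189 × 606.7 = 114.7 lbmol/h; ν_D = −1, so ξ = 114.7/1 = 114.7 lbmol/h.
Outlet amounts (n = n₀ + ν ξ):
  D: 606.7 − 1(114.7) = 492
  E: 0 + 1(114.7) = 114.7
Total out = 492 + 114.7 = 606.7 lbmol/h.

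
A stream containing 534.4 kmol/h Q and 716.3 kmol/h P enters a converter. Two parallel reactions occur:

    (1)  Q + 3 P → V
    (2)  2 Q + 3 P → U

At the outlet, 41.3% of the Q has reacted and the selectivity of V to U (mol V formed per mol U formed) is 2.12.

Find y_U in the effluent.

0.077

Conversion of Q: Q consumed = 0.413 × 534.4 = 220.7 kmol/h = 1ξ₁ + 2ξ₂.
Selectivity: 1ξ₁ / (1ξ₂) = 2.12 → ξ₁ = 2.12 ξ₂.
Substitute: (1·2.12 + 2) ξ₂ = 220.7 → ξ₂ = 53.57 kmol/h, ξ₁ = 113.6 kmol/h.
Outlet amounts (n = n₀ + Σ ν·ξ):
  Q: 534.4 − 1(113.6) − 2(53.57) = 313.7
  P: 716.3 − 3(113.6) − 3(53.57) = 214.9
  V: 0 + 1(113.6) = 113.6
  U: 0 + 1(53.57) = 53.57
Total out = 695.7 kmol/h; y_U = 53.57 / 695.7 = 0.077.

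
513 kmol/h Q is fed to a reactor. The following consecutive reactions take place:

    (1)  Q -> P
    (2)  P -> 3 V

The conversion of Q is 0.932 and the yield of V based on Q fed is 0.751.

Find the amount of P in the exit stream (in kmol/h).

350 kmol/h

Conversion of Q: Q consumed = 1ξ₁ = 0.932 × 513 → ξ₁ = 478.1 kmol/h.
Yield of V: 3ξ₂ / 513 = 0.751 → ξ₂ = 128.4 kmol/h.
Outlet amounts (n = n₀ + Σ ν·ξ):
  Q: 513 − 1(478.1) = 34.88
  P: 0 + 1(478.1) − 1(128.4) = 349.7
  V: 0 + 3(128.4) = 385.3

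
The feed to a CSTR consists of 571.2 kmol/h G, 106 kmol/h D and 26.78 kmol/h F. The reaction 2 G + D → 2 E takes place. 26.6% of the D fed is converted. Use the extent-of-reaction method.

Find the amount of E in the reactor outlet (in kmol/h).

D reacted = 0.266 × 106 = 28.2 kmol/h; ν_D = −1, so ξ = 28.2/1 = 28.2 kmol/h.
Outlet amounts (n = n₀ + ν ξ):
  G: 571.2 − 2(28.2) = 514.8
  D: 106 − 1(28.2) = 77.8
  E: 0 + 2(28.2) = 56.39
  F: 26.78 (inert)

56.4 kmol/h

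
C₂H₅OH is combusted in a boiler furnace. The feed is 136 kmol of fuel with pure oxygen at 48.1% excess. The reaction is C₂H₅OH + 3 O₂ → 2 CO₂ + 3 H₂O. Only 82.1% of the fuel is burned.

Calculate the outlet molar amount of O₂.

Stoichiometric O₂ = 3 × 136 = 408 kmol; O₂ fed = 408 × 1.481 = 604.2 kmol.
Fuel reacted = 0.821 × 136 → ξ = 111.7 kmol.
Outlet (n = n₀ + ν ξ):
  C₂H₅OH: 136 − 1(111.7) = 24.34
  O₂: 604.2 − 3(111.7) = 269.3
  CO₂: 0 + 2(111.7) = 223.3
  H₂O: 0 + 3(111.7) = 335

269 kmol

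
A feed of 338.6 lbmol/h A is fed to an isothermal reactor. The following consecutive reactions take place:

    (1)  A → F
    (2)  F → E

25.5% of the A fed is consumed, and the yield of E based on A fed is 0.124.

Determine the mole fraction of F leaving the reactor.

Conversion of A: A consumed = 1ξ₁ = 0.255 × 338.6 → ξ₁ = 86.34 lbmol/h.
Yield of E: 1ξ₂ / 338.6 = 0.124 → ξ₂ = 41.99 lbmol/h.
Outlet amounts (n = n₀ + Σ ν·ξ):
  A: 338.6 − 1(86.34) = 252.3
  F: 0 + 1(86.34) − 1(41.99) = 44.36
  E: 0 + 1(41.99) = 41.99
Total out = 338.6 lbmol/h; y_F = 44.36 / 338.6 = 0.131.

0.131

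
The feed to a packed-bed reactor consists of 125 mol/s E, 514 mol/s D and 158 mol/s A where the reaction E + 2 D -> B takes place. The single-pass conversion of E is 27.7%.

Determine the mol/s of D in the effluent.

445 mol/s

E reacted = 0.277 × 125 = 34.62 mol/s; ν_E = −1, so ξ = 34.62/1 = 34.62 mol/s.
Outlet amounts (n = n₀ + ν ξ):
  E: 125 − 1(34.62) = 90.38
  D: 514 − 2(34.62) = 444.8
  B: 0 + 1(34.62) = 34.62
  A: 158 (inert)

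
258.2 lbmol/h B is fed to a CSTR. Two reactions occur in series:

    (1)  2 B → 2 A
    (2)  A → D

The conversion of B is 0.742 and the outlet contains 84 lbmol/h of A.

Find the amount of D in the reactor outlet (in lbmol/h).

Conversion of B: B consumed = 2ξ₁ = 0.742 × 258.2 → ξ₁ = 95.79 lbmol/h.
A balance: n_A = 0 + 2ξ₁ − 1ξ₂ = 84 → ξ₂ = (2·95.79 − 84)/1 = 107.6 lbmol/h.
Outlet amounts (n = n₀ + Σ ν·ξ):
  B: 258.2 − 2(95.79) = 66.62
  A: 0 + 2(95.79) − 1(107.6) = 84
  D: 0 + 1(107.6) = 107.6

108 lbmol/h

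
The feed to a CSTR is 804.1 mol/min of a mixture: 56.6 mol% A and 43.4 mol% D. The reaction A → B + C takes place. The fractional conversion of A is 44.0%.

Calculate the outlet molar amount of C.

A reacted = 0.44 × 455.1 = 200.3 mol/min; ν_A = −1, so ξ = 200.3/1 = 200.3 mol/min.
Outlet amounts (n = n₀ + ν ξ):
  A: 455.1 − 1(200.3) = 254.9
  B: 0 + 1(200.3) = 200.3
  C: 0 + 1(200.3) = 200.3
  D: 349 (inert)

200 mol/min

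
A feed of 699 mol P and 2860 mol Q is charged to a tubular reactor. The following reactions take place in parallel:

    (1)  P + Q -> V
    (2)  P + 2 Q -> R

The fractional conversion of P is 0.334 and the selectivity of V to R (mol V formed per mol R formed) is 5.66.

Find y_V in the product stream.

0.0603

Conversion of P: P consumed = 0.334 × 699 = 233.5 mol = 1ξ₁ + 1ξ₂.
Selectivity: 1ξ₁ / (1ξ₂) = 5.66 → ξ₁ = 5.66 ξ₂.
Substitute: (1·5.66 + 1) ξ₂ = 233.5 → ξ₂ = 35.05 mol, ξ₁ = 198.4 mol.
Outlet amounts (n = n₀ + Σ ν·ξ):
  P: 699 − 1(198.4) − 1(35.05) = 465.5
  Q: 2860 − 1(198.4) − 2(35.05) = 2591
  V: 0 + 1(198.4) = 198.4
  R: 0 + 1(35.05) = 35.05
Total out = 3290 mol; y_V = 198.4 / 3290 = 0.0603.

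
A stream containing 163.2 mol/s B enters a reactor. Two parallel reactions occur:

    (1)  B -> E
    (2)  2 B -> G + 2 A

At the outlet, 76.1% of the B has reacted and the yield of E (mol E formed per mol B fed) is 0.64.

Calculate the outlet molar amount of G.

9.87 mol/s

Yield of E: 1ξ₁ / 163.2 = 0.64 → ξ₁ = 104.4 mol/s.
Conversion of B: 1ξ₁ + 2ξ₂ = 0.761 × 163.2 = 124.2 → ξ₂ = 9.874 mol/s.
Outlet amounts (n = n₀ + Σ ν·ξ):
  B: 163.2 − 1(104.4) − 2(9.874) = 39
  E: 0 + 1(104.4) = 104.4
  G: 0 + 1(9.874) = 9.874
  A: 0 + 2(9.874) = 19.75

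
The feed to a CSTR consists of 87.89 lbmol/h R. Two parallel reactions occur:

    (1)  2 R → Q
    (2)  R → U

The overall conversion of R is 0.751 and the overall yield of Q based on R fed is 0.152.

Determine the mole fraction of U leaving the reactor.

0.527

Yield of Q: 1ξ₁ / 87.89 = 0.152 → ξ₁ = 13.36 lbmol/h.
Conversion of R: 2ξ₁ + 1ξ₂ = 0.751 × 87.89 = 66.01 → ξ₂ = 39.29 lbmol/h.
Outlet amounts (n = n₀ + Σ ν·ξ):
  R: 87.89 − 2(13.36) − 1(39.29) = 21.88
  Q: 0 + 1(13.36) = 13.36
  U: 0 + 1(39.29) = 39.29
Total out = 74.53 lbmol/h; y_U = 39.29 / 74.53 = 0.5271.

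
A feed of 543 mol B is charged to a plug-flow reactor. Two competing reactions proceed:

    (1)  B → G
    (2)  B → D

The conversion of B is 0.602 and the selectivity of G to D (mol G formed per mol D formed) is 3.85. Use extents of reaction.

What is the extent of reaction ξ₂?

Conversion of B: B consumed = 0.602 × 543 = 326.9 mol = 1ξ₁ + 1ξ₂.
Selectivity: 1ξ₁ / (1ξ₂) = 3.85 → ξ₁ = 3.85 ξ₂.
Substitute: (1·3.85 + 1) ξ₂ = 326.9 → ξ₂ = 67.4 mol, ξ₁ = 259.5 mol.
Outlet amounts (n = n₀ + Σ ν·ξ):
  B: 543 − 1(259.5) − 1(67.4) = 216.1
  G: 0 + 1(259.5) = 259.5
  D: 0 + 1(67.4) = 67.4

ξ₂ = 67.4 mol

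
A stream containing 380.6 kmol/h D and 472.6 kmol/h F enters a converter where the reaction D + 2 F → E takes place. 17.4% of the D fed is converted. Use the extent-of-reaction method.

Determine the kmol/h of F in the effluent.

D reacted = 0.174 × 380.6 = 66.22 kmol/h; ν_D = −1, so ξ = 66.22/1 = 66.22 kmol/h.
Outlet amounts (n = n₀ + ν ξ):
  D: 380.6 − 1(66.22) = 314.4
  F: 472.6 − 2(66.22) = 340.2
  E: 0 + 1(66.22) = 66.22

340 kmol/h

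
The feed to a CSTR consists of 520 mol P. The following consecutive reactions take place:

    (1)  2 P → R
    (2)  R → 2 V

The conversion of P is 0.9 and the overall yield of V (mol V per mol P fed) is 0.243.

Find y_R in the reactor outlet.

0.489

Conversion of P: P consumed = 2ξ₁ = 0.9 × 520 → ξ₁ = 234 mol.
Yield of V: 2ξ₂ / 520 = 0.243 → ξ₂ = 63.18 mol.
Outlet amounts (n = n₀ + Σ ν·ξ):
  P: 520 − 2(234) = 52
  R: 0 + 1(234) − 1(63.18) = 170.8
  V: 0 + 2(63.18) = 126.4
Total out = 349.2 mol; y_R = 170.8 / 349.2 = 0.4892.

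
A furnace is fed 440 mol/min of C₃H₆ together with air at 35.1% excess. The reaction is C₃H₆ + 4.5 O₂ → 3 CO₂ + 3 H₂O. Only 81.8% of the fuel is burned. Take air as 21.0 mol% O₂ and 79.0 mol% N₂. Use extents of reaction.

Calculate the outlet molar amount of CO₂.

1080 mol/min

Stoichiometric O₂ = 4.5 × 440 = 1980 mol/min; O₂ fed = 1980 × 1.351 = 2675 mol/min.
N₂ fed = 2675 × 79/21 = 10060 mol/min.
Fuel reacted = 0.818 × 440 → ξ = 359.9 mol/min.
Outlet (n = n₀ + ν ξ):
  C₃H₆: 440 − 1(359.9) = 80.08
  O₂: 2675 − 4.5(359.9) = 1055
  N₂: 10060 (inert)
  CO₂: 0 + 3(359.9) = 1080
  H₂O: 0 + 3(359.9) = 1080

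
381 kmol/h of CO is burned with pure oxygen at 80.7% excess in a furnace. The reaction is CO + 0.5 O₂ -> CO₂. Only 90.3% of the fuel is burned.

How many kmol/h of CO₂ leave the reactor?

344 kmol/h

Stoichiometric O₂ = 0.5 × 381 = 190.5 kmol/h; O₂ fed = 190.5 × 1.807 = 344.2 kmol/h.
Fuel reacted = 0.903 × 381 → ξ = 344 kmol/h.
Outlet (n = n₀ + ν ξ):
  CO: 381 − 1(344) = 36.96
  O₂: 344.2 − 0.5(344) = 172.2
  CO₂: 0 + 1(344) = 344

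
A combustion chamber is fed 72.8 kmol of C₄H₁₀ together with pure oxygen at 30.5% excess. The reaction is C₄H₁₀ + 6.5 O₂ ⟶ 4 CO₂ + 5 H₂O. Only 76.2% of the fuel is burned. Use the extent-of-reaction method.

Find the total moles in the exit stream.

Stoichiometric O₂ = 6.5 × 72.8 = 473.2 kmol; O₂ fed = 473.2 × 1.305 = 617.5 kmol.
Fuel reacted = 0.762 × 72.8 → ξ = 55.47 kmol.
Outlet (n = n₀ + ν ξ):
  C₄H₁₀: 72.8 − 1(55.47) = 17.33
  O₂: 617.5 − 6.5(55.47) = 256.9
  CO₂: 0 + 4(55.47) = 221.9
  H₂O: 0 + 5(55.47) = 277.4
Total out = 17.33 + 256.9 + 221.9 + 277.4 = 773.5 kmol.

774 kmol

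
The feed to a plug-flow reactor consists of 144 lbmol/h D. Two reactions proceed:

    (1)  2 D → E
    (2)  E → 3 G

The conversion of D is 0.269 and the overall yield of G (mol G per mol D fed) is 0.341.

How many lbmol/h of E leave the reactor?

3 lbmol/h

Conversion of D: D consumed = 2ξ₁ = 0.269 × 144 → ξ₁ = 19.37 lbmol/h.
Yield of G: 3ξ₂ / 144 = 0.341 → ξ₂ = 16.37 lbmol/h.
Outlet amounts (n = n₀ + Σ ν·ξ):
  D: 144 − 2(19.37) = 105.3
  E: 0 + 1(19.37) − 1(16.37) = 3
  G: 0 + 3(16.37) = 49.1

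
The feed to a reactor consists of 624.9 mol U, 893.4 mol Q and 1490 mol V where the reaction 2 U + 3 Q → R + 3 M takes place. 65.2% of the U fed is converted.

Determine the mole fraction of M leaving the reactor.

U reacted = 0.652 × 624.9 = 407.4 mol; ν_U = −2, so ξ = 407.4/2 = 203.7 mol.
Outlet amounts (n = n₀ + ν ξ):
  U: 624.9 − 2(203.7) = 217.5
  Q: 893.4 − 3(203.7) = 282.2
  R: 0 + 1(203.7) = 203.7
  M: 0 + 3(203.7) = 611.2
  V: 1490 (inert)
Total out = 2805 mol; y_M = 611.2 / 2805 = 0.2179.

0.218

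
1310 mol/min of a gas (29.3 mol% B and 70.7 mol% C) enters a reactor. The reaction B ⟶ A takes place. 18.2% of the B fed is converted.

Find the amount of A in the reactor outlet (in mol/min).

B reacted = 0.182 × 383.8 = 69.86 mol/min; ν_B = −1, so ξ = 69.86/1 = 69.86 mol/min.
Outlet amounts (n = n₀ + ν ξ):
  B: 383.8 − 1(69.86) = 314
  A: 0 + 1(69.86) = 69.86
  C: 926.2 (inert)

69.9 mol/min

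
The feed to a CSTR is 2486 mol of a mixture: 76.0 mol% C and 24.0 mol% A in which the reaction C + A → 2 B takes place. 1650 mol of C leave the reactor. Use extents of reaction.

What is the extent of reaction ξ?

For C: n = n₀ − 1ξ → 1650 = 1889 − 1ξ, giving ξ = 239.4 mol.
Outlet amounts (n = n₀ + ν ξ):
  C: 1889 − 1(239.4) = 1650
  A: 596.6 − 1(239.4) = 357.3
  B: 0 + 2(239.4) = 478.7

ξ = 239 mol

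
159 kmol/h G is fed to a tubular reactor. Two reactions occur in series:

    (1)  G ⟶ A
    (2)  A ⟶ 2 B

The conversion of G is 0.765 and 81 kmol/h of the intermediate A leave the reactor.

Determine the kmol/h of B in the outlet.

Conversion of G: G consumed = 1ξ₁ = 0.765 × 159 → ξ₁ = 121.6 kmol/h.
A balance: n_A = 0 + 1ξ₁ − 1ξ₂ = 81 → ξ₂ = (1·121.6 − 81)/1 = 40.64 kmol/h.
Outlet amounts (n = n₀ + Σ ν·ξ):
  G: 159 − 1(121.6) = 37.36
  A: 0 + 1(121.6) − 1(40.64) = 81
  B: 0 + 2(40.64) = 81.27

81.3 kmol/h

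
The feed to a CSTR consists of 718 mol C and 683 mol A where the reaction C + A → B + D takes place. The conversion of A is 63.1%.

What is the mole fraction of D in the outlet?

A reacted = 0.631 × 683 = 431 mol; ν_A = −1, so ξ = 431/1 = 431 mol.
Outlet amounts (n = n₀ + ν ξ):
  C: 718 − 1(431) = 287
  A: 683 − 1(431) = 252
  B: 0 + 1(431) = 431
  D: 0 + 1(431) = 431
Total out = 1401 mol; y_D = 431 / 1401 = 0.3076.

0.308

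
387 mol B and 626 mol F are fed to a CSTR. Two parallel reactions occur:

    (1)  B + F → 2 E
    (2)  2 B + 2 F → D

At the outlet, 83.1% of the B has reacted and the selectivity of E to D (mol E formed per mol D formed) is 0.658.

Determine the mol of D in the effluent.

Conversion of B: B consumed = 0.831 × 387 = 321.6 mol = 1ξ₁ + 2ξ₂.
Selectivity: 2ξ₁ / (1ξ₂) = 0.658 → ξ₁ = 0.329 ξ₂.
Substitute: (1·0.329 + 2) ξ₂ = 321.6 → ξ₂ = 138.1 mol, ξ₁ = 45.43 mol.
Outlet amounts (n = n₀ + Σ ν·ξ):
  B: 387 − 1(45.43) − 2(138.1) = 65.4
  F: 626 − 1(45.43) − 2(138.1) = 304.4
  E: 0 + 2(45.43) = 90.86
  D: 0 + 1(138.1) = 138.1

138 mol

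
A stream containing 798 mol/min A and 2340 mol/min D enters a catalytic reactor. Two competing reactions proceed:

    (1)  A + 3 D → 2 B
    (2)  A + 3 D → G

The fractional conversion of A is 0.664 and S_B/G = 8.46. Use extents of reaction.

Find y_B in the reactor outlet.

0.434

Conversion of A: A consumed = 0.664 × 798 = 529.9 mol/min = 1ξ₁ + 1ξ₂.
Selectivity: 2ξ₁ / (1ξ₂) = 8.46 → ξ₁ = 4.23 ξ₂.
Substitute: (1·4.23 + 1) ξ₂ = 529.9 → ξ₂ = 101.3 mol/min, ξ₁ = 428.6 mol/min.
Outlet amounts (n = n₀ + Σ ν·ξ):
  A: 798 − 1(428.6) − 1(101.3) = 268.1
  D: 2340 − 3(428.6) − 3(101.3) = 750.4
  B: 0 + 2(428.6) = 857.1
  G: 0 + 1(101.3) = 101.3
Total out = 1977 mol/min; y_B = 857.1 / 1977 = 0.4336.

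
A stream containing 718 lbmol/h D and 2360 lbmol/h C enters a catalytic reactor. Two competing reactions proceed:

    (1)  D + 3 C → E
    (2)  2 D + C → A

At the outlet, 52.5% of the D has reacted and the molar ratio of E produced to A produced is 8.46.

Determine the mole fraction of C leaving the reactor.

0.674

Conversion of D: D consumed = 0.525 × 718 = 376.9 lbmol/h = 1ξ₁ + 2ξ₂.
Selectivity: 1ξ₁ / (1ξ₂) = 8.46 → ξ₁ = 8.46 ξ₂.
Substitute: (1·8.46 + 2) ξ₂ = 376.9 → ξ₂ = 36.04 lbmol/h, ξ₁ = 304.9 lbmol/h.
Outlet amounts (n = n₀ + Σ ν·ξ):
  D: 718 − 1(304.9) − 2(36.04) = 341.1
  C: 2360 − 3(304.9) − 1(36.04) = 1409
  E: 0 + 1(304.9) = 304.9
  A: 0 + 1(36.04) = 36.04
Total out = 2091 lbmol/h; y_C = 1409 / 2091 = 0.6739.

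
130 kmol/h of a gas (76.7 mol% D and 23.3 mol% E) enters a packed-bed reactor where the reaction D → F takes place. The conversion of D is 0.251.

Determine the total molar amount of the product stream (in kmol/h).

D reacted = 0.251 × 99.71 = 25.03 kmol/h; ν_D = −1, so ξ = 25.03/1 = 25.03 kmol/h.
Outlet amounts (n = n₀ + ν ξ):
  D: 99.71 − 1(25.03) = 74.68
  F: 0 + 1(25.03) = 25.03
  E: 30.29 (inert)
Total out = 74.68 + 25.03 + 30.29 = 130 kmol/h.

130 kmol/h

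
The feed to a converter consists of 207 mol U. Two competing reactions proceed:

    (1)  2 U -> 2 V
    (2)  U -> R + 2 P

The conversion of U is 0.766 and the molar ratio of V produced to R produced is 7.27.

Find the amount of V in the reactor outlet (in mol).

139 mol

Conversion of U: U consumed = 0.766 × 207 = 158.6 mol = 2ξ₁ + 1ξ₂.
Selectivity: 2ξ₁ / (1ξ₂) = 7.27 → ξ₁ = 3.635 ξ₂.
Substitute: (2·3.635 + 1) ξ₂ = 158.6 → ξ₂ = 19.17 mol, ξ₁ = 69.69 mol.
Outlet amounts (n = n₀ + Σ ν·ξ):
  U: 207 − 2(69.69) − 1(19.17) = 48.44
  V: 0 + 2(69.69) = 139.4
  R: 0 + 1(19.17) = 19.17
  P: 0 + 2(19.17) = 38.35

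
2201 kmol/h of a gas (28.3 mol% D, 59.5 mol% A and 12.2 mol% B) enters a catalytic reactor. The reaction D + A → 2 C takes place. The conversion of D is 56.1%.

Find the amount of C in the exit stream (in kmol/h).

699 kmol/h

D reacted = 0.561 × 622.9 = 349.4 kmol/h; ν_D = −1, so ξ = 349.4/1 = 349.4 kmol/h.
Outlet amounts (n = n₀ + ν ξ):
  D: 622.9 − 1(349.4) = 273.4
  A: 1310 − 1(349.4) = 960.2
  C: 0 + 2(349.4) = 698.9
  B: 268.5 (inert)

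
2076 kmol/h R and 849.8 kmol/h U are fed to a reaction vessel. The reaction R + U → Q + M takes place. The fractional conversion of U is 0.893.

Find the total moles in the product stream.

2930 kmol/h

U reacted = 0.893 × 849.8 = 758.9 kmol/h; ν_U = −1, so ξ = 758.9/1 = 758.9 kmol/h.
Outlet amounts (n = n₀ + ν ξ):
  R: 2076 − 1(758.9) = 1317
  U: 849.8 − 1(758.9) = 90.93
  Q: 0 + 1(758.9) = 758.9
  M: 0 + 1(758.9) = 758.9
Total out = 1317 + 90.93 + 758.9 + 758.9 = 2926 kmol/h.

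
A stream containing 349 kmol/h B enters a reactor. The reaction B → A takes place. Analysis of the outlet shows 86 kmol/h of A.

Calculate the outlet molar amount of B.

263 kmol/h

For A: n = n₀ + 1ξ → 86 = 0 + 1ξ, giving ξ = 86 kmol/h.
Outlet amounts (n = n₀ + ν ξ):
  B: 349 − 1(86) = 263
  A: 0 + 1(86) = 86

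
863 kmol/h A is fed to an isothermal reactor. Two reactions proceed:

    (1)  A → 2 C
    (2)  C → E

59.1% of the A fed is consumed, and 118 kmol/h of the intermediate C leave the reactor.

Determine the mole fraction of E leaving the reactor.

Conversion of A: A consumed = 1ξ₁ = 0.591 × 863 → ξ₁ = 510 kmol/h.
C balance: n_C = 0 + 2ξ₁ − 1ξ₂ = 118 → ξ₂ = (2·510 − 118)/1 = 902.1 kmol/h.
Outlet amounts (n = n₀ + Σ ν·ξ):
  A: 863 − 1(510) = 353
  C: 0 + 2(510) − 1(902.1) = 118
  E: 0 + 1(902.1) = 902.1
Total out = 1373 kmol/h; y_E = 902.1 / 1373 = 0.657.

0.657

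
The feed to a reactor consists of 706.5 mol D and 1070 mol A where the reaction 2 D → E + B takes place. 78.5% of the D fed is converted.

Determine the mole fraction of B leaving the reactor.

D reacted = 0.785 × 706.5 = 554.6 mol; ν_D = −2, so ξ = 554.6/2 = 277.3 mol.
Outlet amounts (n = n₀ + ν ξ):
  D: 706.5 − 2(277.3) = 151.9
  E: 0 + 1(277.3) = 277.3
  B: 0 + 1(277.3) = 277.3
  A: 1070 (inert)
Total out = 1776 mol; y_B = 277.3 / 1776 = 0.1561.

0.156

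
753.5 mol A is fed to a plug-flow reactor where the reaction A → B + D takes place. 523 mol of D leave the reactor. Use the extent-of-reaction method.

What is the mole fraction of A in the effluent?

For D: n = n₀ + 1ξ → 523 = 0 + 1ξ, giving ξ = 523 mol.
Outlet amounts (n = n₀ + ν ξ):
  A: 753.5 − 1(523) = 230.5
  B: 0 + 1(523) = 523
  D: 0 + 1(523) = 523
Total out = 1276 mol; y_A = 230.5 / 1276 = 0.1806.

0.181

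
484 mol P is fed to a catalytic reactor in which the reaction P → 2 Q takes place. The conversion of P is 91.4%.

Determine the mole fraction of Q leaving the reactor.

0.955

P reacted = 0.914 × 484 = 442.4 mol; ν_P = −1, so ξ = 442.4/1 = 442.4 mol.
Outlet amounts (n = n₀ + ν ξ):
  P: 484 − 1(442.4) = 41.62
  Q: 0 + 2(442.4) = 884.8
Total out = 926.4 mol; y_Q = 884.8 / 926.4 = 0.9551.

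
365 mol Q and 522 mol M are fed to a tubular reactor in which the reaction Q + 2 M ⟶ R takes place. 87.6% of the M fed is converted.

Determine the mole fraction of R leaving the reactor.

M reacted = 0.876 × 522 = 457.3 mol; ν_M = −2, so ξ = 457.3/2 = 228.6 mol.
Outlet amounts (n = n₀ + ν ξ):
  Q: 365 − 1(228.6) = 136.4
  M: 522 − 2(228.6) = 64.73
  R: 0 + 1(228.6) = 228.6
Total out = 429.7 mol; y_R = 228.6 / 429.7 = 0.532.

0.532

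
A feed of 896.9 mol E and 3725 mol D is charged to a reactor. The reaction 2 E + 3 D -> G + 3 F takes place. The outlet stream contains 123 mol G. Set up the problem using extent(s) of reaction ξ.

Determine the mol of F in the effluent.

369 mol

For G: n = n₀ + 1ξ → 123 = 0 + 1ξ, giving ξ = 123 mol.
Outlet amounts (n = n₀ + ν ξ):
  E: 896.9 − 2(123) = 650.9
  D: 3725 − 3(123) = 3356
  G: 0 + 1(123) = 123
  F: 0 + 3(123) = 369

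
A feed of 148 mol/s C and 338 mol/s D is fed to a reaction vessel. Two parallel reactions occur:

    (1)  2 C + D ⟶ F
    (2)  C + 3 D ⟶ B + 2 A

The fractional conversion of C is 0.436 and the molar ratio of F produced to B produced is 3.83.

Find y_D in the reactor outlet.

0.681

Conversion of C: C consumed = 0.436 × 148 = 64.53 mol/s = 2ξ₁ + 1ξ₂.
Selectivity: 1ξ₁ / (1ξ₂) = 3.83 → ξ₁ = 3.83 ξ₂.
Substitute: (2·3.83 + 1) ξ₂ = 64.53 → ξ₂ = 7.451 mol/s, ξ₁ = 28.54 mol/s.
Outlet amounts (n = n₀ + Σ ν·ξ):
  C: 148 − 2(28.54) − 1(7.451) = 83.47
  D: 338 − 1(28.54) − 3(7.451) = 287.1
  F: 0 + 1(28.54) = 28.54
  B: 0 + 1(7.451) = 7.451
  A: 0 + 2(7.451) = 14.9
Total out = 421.5 mol/s; y_D = 287.1 / 421.5 = 0.6812.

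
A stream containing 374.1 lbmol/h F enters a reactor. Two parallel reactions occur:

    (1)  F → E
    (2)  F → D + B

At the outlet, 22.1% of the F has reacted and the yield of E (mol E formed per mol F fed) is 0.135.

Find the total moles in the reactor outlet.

406 lbmol/h

Yield of E: 1ξ₁ / 374.1 = 0.135 → ξ₁ = 50.5 lbmol/h.
Conversion of F: 1ξ₁ + 1ξ₂ = 0.221 × 374.1 = 82.68 → ξ₂ = 32.17 lbmol/h.
Outlet amounts (n = n₀ + Σ ν·ξ):
  F: 374.1 − 1(50.5) − 1(32.17) = 291.4
  E: 0 + 1(50.5) = 50.5
  D: 0 + 1(32.17) = 32.17
  B: 0 + 1(32.17) = 32.17
Total out = 291.4 + 50.5 + 32.17 + 32.17 = 406.3 lbmol/h.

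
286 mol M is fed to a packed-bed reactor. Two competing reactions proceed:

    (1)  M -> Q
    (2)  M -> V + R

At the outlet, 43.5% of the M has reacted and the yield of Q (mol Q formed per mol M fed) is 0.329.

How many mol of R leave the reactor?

Yield of Q: 1ξ₁ / 286 = 0.329 → ξ₁ = 94.09 mol.
Conversion of M: 1ξ₁ + 1ξ₂ = 0.435 × 286 = 124.4 → ξ₂ = 30.32 mol.
Outlet amounts (n = n₀ + Σ ν·ξ):
  M: 286 − 1(94.09) − 1(30.32) = 161.6
  Q: 0 + 1(94.09) = 94.09
  V: 0 + 1(30.32) = 30.32
  R: 0 + 1(30.32) = 30.32

30.3 mol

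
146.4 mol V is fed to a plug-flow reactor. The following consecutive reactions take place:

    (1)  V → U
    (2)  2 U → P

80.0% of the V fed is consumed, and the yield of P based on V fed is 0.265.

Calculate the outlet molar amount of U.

39.5 mol

Conversion of V: V consumed = 1ξ₁ = 0.8 × 146.4 → ξ₁ = 117.1 mol.
Yield of P: 1ξ₂ / 146.4 = 0.265 → ξ₂ = 38.8 mol.
Outlet amounts (n = n₀ + Σ ν·ξ):
  V: 146.4 − 1(117.1) = 29.28
  U: 0 + 1(117.1) − 2(38.8) = 39.53
  P: 0 + 1(38.8) = 38.8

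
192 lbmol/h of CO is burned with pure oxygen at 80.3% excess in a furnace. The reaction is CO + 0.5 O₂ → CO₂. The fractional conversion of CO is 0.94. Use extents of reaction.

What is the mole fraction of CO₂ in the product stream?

0.657

Stoichiometric O₂ = 0.5 × 192 = 96 lbmol/h; O₂ fed = 96 × 1.803 = 173.1 lbmol/h.
Fuel reacted = 0.94 × 192 → ξ = 180.5 lbmol/h.
Outlet (n = n₀ + ν ξ):
  CO: 192 − 1(180.5) = 11.52
  O₂: 173.1 − 0.5(180.5) = 82.85
  CO₂: 0 + 1(180.5) = 180.5
Total out = 274.8 lbmol/h; y_CO₂ = 180.5 / 274.8 = 0.6567.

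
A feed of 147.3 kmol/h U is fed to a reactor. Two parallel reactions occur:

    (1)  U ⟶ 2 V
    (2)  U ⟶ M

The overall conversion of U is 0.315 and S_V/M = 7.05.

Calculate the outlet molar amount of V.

Conversion of U: U consumed = 0.315 × 147.3 = 46.4 kmol/h = 1ξ₁ + 1ξ₂.
Selectivity: 2ξ₁ / (1ξ₂) = 7.05 → ξ₁ = 3.525 ξ₂.
Substitute: (1·3.525 + 1) ξ₂ = 46.4 → ξ₂ = 10.25 kmol/h, ξ₁ = 36.15 kmol/h.
Outlet amounts (n = n₀ + Σ ν·ξ):
  U: 147.3 − 1(36.15) − 1(10.25) = 100.9
  V: 0 + 2(36.15) = 72.29
  M: 0 + 1(10.25) = 10.25

72.3 kmol/h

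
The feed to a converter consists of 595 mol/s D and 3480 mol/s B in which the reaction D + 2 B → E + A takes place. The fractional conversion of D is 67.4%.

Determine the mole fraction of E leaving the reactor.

D reacted = 0.674 × 595 = 401 mol/s; ν_D = −1, so ξ = 401/1 = 401 mol/s.
Outlet amounts (n = n₀ + ν ξ):
  D: 595 − 1(401) = 194
  B: 3480 − 2(401) = 2678
  E: 0 + 1(401) = 401
  A: 0 + 1(401) = 401
Total out = 3674 mol/s; y_E = 401 / 3674 = 0.1092.

0.109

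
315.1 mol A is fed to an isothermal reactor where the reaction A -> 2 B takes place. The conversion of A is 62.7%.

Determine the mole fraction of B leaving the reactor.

0.771

A reacted = 0.627 × 315.1 = 197.6 mol; ν_A = −1, so ξ = 197.6/1 = 197.6 mol.
Outlet amounts (n = n₀ + ν ξ):
  A: 315.1 − 1(197.6) = 117.5
  B: 0 + 2(197.6) = 395.1
Total out = 512.7 mol; y_B = 395.1 / 512.7 = 0.7707.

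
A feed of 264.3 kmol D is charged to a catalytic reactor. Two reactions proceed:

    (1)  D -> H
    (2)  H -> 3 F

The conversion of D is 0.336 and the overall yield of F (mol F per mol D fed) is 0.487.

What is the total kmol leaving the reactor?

350 kmol

Conversion of D: D consumed = 1ξ₁ = 0.336 × 264.3 → ξ₁ = 88.8 kmol.
Yield of F: 3ξ₂ / 264.3 = 0.487 → ξ₂ = 42.9 kmol.
Outlet amounts (n = n₀ + Σ ν·ξ):
  D: 264.3 − 1(88.8) = 175.5
  H: 0 + 1(88.8) − 1(42.9) = 45.9
  F: 0 + 3(42.9) = 128.7
Total out = 175.5 + 45.9 + 128.7 = 350.1 kmol.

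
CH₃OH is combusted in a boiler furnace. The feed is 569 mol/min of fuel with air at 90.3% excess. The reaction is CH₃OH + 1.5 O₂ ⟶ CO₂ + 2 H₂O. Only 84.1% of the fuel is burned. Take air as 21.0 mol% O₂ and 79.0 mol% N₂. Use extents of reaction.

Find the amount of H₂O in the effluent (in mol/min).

Stoichiometric O₂ = 1.5 × 569 = 853.5 mol/min; O₂ fed = 853.5 × 1.903 = 1624 mol/min.
N₂ fed = 1624 × 79/21 = 6110 mol/min.
Fuel reacted = 0.841 × 569 → ξ = 478.5 mol/min.
Outlet (n = n₀ + ν ξ):
  CH₃OH: 569 − 1(478.5) = 90.47
  O₂: 1624 − 1.5(478.5) = 906.4
  N₂: 6110 (inert)
  CO₂: 0 + 1(478.5) = 478.5
  H₂O: 0 + 2(478.5) = 957.1

957 mol/min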